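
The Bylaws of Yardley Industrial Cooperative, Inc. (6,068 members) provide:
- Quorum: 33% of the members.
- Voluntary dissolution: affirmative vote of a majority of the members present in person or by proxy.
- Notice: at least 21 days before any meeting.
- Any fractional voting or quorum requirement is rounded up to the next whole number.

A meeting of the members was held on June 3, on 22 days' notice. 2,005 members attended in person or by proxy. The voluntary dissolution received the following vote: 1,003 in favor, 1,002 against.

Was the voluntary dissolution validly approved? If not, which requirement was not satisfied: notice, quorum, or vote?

Notice: 22 days given; 21 required. Satisfied.
Quorum: 33% of 6,068 = 2,002.44, rounded up to 2,003; 2,005 present. Satisfied.
Vote: requires a majority of those present (2,005); a majority of 2005 is 1003, so 1,003 needed; 1,003 in favor. Satisfied.

Valid — all requirements satisfied.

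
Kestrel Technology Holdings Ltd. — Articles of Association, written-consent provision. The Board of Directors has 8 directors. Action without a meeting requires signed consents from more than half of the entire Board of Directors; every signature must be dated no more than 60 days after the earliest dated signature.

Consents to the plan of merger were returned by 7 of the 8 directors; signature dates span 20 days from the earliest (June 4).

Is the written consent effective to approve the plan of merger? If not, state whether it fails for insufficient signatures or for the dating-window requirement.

Effective — both the signature and dating-window requirements are satisfied.

Signatures required: more than half of 8 — a majority of 8 is 5, so 5 needed; 7 signed. Sufficient.
Dating window: the latest signature is 20 days after the earliest; the limit is 60 days. Within the window.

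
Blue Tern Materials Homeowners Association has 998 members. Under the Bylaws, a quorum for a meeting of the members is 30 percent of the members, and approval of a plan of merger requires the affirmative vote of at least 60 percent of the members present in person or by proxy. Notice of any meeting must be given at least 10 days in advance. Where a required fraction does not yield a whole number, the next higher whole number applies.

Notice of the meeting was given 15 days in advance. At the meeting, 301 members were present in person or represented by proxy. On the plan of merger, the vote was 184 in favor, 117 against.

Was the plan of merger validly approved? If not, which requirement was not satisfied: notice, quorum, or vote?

Notice: 15 days given; 10 required. Satisfied.
Quorum: 30% of 998 = 299.40, rounded up to 300; 301 present. Satisfied.
Vote: requires three-fifths of those present (301); 3/5 of 301 = 180.60, rounded up to 181, so 181 needed; 184 in favor. Satisfied.

Valid — all requirements satisfied.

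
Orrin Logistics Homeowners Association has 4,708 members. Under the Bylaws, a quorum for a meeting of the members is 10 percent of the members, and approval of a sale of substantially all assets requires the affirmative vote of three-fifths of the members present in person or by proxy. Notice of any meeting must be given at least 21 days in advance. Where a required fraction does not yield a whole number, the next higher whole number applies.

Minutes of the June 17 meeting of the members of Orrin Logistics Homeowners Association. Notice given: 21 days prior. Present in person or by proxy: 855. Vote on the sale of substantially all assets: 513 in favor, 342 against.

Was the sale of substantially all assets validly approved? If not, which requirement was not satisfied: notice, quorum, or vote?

Valid — all requirements satisfied.

Notice: 21 days given; 21 required. Satisfied.
Quorum: 10% of 4,708 = 470.80, rounded up to 471; 855 present. Satisfied.
Vote: requires three-fifths of those present (855); 3/5 of 855 = 513, so 513 needed; 513 in favor. Satisfied.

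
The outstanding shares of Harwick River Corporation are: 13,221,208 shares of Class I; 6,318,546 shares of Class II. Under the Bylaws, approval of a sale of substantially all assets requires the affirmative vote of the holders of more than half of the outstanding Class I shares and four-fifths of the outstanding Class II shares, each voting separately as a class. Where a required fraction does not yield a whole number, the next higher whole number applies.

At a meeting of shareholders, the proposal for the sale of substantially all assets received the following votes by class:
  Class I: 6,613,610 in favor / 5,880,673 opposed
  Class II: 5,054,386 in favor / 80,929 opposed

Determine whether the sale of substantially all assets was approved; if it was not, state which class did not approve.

Class I: a majority of 13221208 is 6610605; 6,610,605 required, 6,613,610 in favor — approved.
Class II: 4/5 of 6318546 = 5054836.80, rounded up to 5054837; 5,054,837 required, 5,054,386 in favor — not approved.

Not approved — the Class II shares did not give the required vote.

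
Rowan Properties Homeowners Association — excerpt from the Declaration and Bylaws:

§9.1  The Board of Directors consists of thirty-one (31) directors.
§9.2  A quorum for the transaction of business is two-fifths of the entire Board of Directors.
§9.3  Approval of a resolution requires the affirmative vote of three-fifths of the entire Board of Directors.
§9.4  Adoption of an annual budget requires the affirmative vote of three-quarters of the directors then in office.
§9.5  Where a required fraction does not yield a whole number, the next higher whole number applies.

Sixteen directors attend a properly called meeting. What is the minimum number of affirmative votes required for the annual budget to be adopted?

The annual budget requires three-fourths of the directors then in office (31).
3/4 of 31 = 23.25, rounded up to 24.
(Only 16 can vote, so the annual budget cannot pass at this meeting, but the required vote is still 24.)

24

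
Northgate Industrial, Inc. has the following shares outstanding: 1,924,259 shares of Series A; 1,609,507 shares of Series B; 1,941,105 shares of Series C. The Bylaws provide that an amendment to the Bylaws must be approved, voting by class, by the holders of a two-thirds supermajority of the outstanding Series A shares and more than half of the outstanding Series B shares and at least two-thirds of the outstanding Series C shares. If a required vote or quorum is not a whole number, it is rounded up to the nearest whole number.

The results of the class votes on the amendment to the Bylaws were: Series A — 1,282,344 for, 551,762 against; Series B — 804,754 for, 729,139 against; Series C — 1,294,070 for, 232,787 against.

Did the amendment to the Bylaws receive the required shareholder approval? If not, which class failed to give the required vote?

Series A: 2/3 of 1924259 = 1282839.33, rounded up to 1282840; 1,282,840 required, 1,282,344 in favor — not approved.
Series B: a majority of 1609507 is 804754; 804,754 required, 804,754 in favor — approved.
Series C: 2/3 of 1941105 = 1294070; 1,294,070 required, 1,294,070 in favor — approved.

Not approved — the Series A shares did not give the required vote.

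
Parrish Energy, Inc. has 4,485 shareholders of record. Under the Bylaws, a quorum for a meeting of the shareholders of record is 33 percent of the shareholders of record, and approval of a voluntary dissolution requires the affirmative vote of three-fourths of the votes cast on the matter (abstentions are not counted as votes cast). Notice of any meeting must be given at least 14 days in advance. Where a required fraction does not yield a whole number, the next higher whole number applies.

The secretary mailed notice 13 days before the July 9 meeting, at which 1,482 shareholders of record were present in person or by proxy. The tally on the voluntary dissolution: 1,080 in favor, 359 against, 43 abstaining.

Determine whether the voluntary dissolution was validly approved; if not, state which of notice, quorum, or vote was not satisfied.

Notice: 13 days given; 14 required. Not satisfied.
Quorum: 33% of 4,485 = 1,480.05, rounded up to 1,481; 1,482 present. Satisfied.
Vote: requires three-fourths of the votes cast (1,482 − 43 abstaining = 1,439); 3/4 of 1439 = 1079.25, rounded up to 1080, so 1,080 needed; 1,080 in favor. Satisfied.

Invalid — notice requirement not satisfied.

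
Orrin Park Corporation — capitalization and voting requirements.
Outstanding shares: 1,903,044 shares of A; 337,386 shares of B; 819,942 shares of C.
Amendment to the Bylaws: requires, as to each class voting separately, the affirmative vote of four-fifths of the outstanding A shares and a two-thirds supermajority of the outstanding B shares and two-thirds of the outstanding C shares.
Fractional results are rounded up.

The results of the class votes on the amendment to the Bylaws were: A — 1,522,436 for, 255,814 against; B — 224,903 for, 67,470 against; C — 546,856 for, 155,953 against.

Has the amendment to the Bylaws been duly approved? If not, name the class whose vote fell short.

Not approved — the B shares did not give the required vote.

A: 4/5 of 1903044 = 1522435.20, rounded up to 1522436; 1,522,436 required, 1,522,436 in favor — approved.
B: 2/3 of 337386 = 224924; 224,924 required, 224,903 in favor — not approved.
C: 2/3 of 819942 = 546628; 546,628 required, 546,856 in favor — approved.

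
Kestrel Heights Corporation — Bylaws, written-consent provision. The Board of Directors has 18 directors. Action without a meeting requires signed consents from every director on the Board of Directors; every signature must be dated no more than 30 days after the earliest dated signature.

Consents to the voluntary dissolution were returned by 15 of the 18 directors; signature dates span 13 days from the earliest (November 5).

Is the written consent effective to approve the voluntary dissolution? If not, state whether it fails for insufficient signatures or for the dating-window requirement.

Not effective — insufficient signatures.

Signatures required: every one of 18 — unanimous means all 18, so 18 needed; 15 signed. Insufficient.
Dating window: the latest signature is 13 days after the earliest; the limit is 30 days. Within the window.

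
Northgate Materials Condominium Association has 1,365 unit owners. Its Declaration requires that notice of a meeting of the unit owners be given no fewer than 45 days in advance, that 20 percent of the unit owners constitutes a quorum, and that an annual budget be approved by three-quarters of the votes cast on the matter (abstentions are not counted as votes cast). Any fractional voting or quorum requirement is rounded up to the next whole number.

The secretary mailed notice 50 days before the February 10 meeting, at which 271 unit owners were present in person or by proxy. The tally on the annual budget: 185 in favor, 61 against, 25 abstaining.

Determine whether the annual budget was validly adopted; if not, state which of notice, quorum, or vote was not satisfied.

Invalid — quorum requirement not satisfied.

Notice: 50 days given; 45 required. Satisfied.
Quorum: 20% of 1,365 = 273; 271 present. Not satisfied.
Vote: requires three-fourths of the votes cast (271 − 25 abstaining = 246); 3/4 of 246 = 184.50, rounded up to 185, so 185 needed; 185 in favor. Satisfied.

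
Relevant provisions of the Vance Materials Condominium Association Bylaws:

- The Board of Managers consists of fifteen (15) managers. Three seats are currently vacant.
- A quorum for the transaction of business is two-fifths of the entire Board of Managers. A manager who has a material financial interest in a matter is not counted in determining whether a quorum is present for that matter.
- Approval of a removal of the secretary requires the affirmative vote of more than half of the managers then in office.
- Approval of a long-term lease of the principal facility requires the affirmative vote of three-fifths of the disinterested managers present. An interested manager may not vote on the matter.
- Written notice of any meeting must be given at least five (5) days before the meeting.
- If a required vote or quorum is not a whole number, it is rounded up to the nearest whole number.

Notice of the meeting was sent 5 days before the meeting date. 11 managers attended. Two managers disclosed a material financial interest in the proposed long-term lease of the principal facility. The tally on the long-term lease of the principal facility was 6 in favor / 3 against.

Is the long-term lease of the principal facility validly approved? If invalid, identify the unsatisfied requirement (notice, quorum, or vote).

Notice: 5 days given; 5 required (5 ≥ 5). Satisfied.
Quorum: 11 present, but the 2 interested managers do not count, leaving 9. Quorum is 6. Satisfied.
Vote: the long-term lease of the principal facility requires three-fifths of the disinterested managers present (11 − 2 = 9). 3/5 of 9 = 5.40, rounded up to 6, so 6 affirmative votes are needed; 6 voted in favor. Satisfied.

Valid — all requirements satisfied.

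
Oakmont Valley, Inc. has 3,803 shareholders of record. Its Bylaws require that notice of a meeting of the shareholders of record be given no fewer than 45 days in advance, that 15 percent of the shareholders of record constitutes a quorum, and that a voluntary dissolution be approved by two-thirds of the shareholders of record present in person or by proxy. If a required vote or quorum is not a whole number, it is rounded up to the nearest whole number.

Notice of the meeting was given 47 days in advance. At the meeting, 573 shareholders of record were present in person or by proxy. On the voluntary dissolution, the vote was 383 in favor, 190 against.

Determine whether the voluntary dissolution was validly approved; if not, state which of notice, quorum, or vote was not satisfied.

Valid — all requirements satisfied.

Notice: 47 days given; 45 required. Satisfied.
Quorum: 15% of 3,803 = 570.45, rounded up to 571; 573 present. Satisfied.
Vote: requires two-thirds of those present (573); 2/3 of 573 = 382, so 382 needed; 383 in favor. Satisfied.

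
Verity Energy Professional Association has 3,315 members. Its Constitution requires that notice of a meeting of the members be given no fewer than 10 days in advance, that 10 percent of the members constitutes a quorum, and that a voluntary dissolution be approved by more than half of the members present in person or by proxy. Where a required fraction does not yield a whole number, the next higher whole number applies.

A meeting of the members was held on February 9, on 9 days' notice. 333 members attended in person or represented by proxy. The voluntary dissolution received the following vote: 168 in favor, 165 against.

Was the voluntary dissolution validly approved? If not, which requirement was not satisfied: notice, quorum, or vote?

Invalid — notice requirement not satisfied.

Notice: 9 days given; 10 required. Not satisfied.
Quorum: 10% of 3,315 = 331.50, rounded up to 332; 333 present. Satisfied.
Vote: requires a majority of those present (333); a majority of 333 is 167, so 167 needed; 168 in favor. Satisfied.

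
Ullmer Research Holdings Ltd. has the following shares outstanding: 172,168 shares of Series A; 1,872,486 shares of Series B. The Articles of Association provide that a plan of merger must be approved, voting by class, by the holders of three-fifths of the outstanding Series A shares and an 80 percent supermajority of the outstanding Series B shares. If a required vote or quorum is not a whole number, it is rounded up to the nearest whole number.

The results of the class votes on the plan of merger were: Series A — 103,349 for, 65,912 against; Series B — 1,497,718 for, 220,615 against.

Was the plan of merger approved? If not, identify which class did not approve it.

Series A: 3/5 of 172168 = 103300.80, rounded up to 103301; 103,301 required, 103,349 in favor — approved.
Series B: 4/5 of 1872486 = 1497988.80, rounded up to 1497989; 1,497,989 required, 1,497,718 in favor — not approved.

Not approved — the Series B shares did not give the required vote.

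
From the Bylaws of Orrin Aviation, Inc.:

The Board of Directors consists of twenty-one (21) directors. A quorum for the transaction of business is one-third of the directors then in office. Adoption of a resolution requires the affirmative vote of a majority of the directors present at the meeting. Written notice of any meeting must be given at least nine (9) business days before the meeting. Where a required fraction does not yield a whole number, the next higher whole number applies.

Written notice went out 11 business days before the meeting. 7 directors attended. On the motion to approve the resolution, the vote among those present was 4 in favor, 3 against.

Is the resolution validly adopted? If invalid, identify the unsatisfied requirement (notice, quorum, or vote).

Notice: 11 business days given; 9 required (11 ≥ 9). Satisfied.
Quorum: 7 present; quorum is 7. Satisfied.
Vote: the resolution requires a majority of the directors present (7). A majority of 7 is 4, so 4 affirmative votes are needed; 4 voted in favor. Satisfied.

Valid — all requirements satisfied.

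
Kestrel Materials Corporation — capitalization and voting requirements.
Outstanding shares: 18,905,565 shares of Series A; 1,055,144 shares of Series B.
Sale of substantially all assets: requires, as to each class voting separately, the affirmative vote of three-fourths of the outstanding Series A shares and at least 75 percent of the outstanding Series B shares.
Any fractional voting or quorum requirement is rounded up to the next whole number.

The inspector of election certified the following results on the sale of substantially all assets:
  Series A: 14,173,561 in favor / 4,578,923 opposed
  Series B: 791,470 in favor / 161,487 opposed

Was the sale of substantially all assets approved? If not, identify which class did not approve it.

Series A: 3/4 of 18905565 = 14179173.75, rounded up to 14179174; 14,179,174 required, 14,173,561 in favor — not approved.
Series B: 3/4 of 1055144 = 791358; 791,358 required, 791,470 in favor — approved.

Not approved — the Series A shares did not give the required vote.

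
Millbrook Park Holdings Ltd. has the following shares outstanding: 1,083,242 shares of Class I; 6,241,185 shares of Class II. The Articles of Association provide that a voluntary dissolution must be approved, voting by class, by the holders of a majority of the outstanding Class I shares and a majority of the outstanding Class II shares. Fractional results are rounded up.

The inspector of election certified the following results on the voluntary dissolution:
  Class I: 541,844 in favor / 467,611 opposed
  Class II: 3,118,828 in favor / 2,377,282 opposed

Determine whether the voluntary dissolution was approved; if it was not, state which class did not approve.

Class I: a majority of 1083242 is 541622; 541,622 required, 541,844 in favor — approved.
Class II: a majority of 6241185 is 3120593; 3,120,593 required, 3,118,828 in favor — not approved.

Not approved — the Class II shares did not give the required vote.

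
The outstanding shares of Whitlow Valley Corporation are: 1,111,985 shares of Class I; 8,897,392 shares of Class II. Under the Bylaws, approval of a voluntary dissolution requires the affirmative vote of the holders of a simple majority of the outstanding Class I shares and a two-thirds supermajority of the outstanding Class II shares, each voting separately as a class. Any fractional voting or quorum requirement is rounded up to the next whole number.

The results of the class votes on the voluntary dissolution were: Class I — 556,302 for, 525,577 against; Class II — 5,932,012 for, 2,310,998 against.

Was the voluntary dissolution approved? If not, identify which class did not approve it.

Class I: a majority of 1111985 is 555993; 555,993 required, 556,302 in favor — approved.
Class II: 2/3 of 8897392 = 5931594.67, rounded up to 5931595; 5,931,595 required, 5,932,012 in favor — approved.

Approved — every class gave the required vote.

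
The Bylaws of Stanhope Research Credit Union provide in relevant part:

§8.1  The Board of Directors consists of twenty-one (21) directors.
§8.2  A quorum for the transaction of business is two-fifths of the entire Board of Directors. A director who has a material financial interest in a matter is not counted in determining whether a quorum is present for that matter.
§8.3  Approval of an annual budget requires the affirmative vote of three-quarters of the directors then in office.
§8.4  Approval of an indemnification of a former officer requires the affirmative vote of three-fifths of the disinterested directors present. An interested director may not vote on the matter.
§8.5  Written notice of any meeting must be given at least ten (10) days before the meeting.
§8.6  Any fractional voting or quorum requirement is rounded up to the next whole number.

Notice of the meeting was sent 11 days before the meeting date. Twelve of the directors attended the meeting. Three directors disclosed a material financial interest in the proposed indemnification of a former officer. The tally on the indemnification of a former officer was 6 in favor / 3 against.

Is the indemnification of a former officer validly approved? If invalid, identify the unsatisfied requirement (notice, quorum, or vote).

Valid — all requirements satisfied.

Notice: 11 days given; 10 required (11 ≥ 10). Satisfied.
Quorum: 12 present, but the 3 interested directors do not count, leaving 9. Quorum is 9. Satisfied.
Vote: the indemnification of a former officer requires three-fifths of the disinterested directors present (12 − 3 = 9). 3/5 of 9 = 5.40, rounded up to 6, so 6 affirmative votes are needed; 6 voted in favor. Satisfied.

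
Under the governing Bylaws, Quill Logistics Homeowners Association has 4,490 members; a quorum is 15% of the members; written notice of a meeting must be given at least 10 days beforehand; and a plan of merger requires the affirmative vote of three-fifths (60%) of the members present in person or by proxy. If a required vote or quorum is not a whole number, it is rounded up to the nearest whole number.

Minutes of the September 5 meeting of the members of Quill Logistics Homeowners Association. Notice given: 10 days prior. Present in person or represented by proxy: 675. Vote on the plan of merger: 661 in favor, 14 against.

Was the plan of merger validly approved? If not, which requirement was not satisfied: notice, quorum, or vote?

Valid — all requirements satisfied.

Notice: 10 days given; 10 required. Satisfied.
Quorum: 15% of 4,490 = 673.50, rounded up to 674; 675 present. Satisfied.
Vote: requires three-fifths of those present (675); 3/5 of 675 = 405, so 405 needed; 661 in favor. Satisfied.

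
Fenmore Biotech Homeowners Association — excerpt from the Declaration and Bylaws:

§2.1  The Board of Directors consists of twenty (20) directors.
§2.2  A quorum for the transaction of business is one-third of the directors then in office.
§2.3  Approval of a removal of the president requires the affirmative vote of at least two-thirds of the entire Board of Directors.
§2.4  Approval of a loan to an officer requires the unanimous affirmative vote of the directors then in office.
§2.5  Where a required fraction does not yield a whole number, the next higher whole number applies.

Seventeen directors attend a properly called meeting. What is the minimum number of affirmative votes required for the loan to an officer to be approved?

20

The loan to an officer requires the unanimous vote of the directors then in office (20).
Unanimous means all 20.
(Only 17 can vote, so the loan to an officer cannot pass at this meeting, but the required vote is still 20.)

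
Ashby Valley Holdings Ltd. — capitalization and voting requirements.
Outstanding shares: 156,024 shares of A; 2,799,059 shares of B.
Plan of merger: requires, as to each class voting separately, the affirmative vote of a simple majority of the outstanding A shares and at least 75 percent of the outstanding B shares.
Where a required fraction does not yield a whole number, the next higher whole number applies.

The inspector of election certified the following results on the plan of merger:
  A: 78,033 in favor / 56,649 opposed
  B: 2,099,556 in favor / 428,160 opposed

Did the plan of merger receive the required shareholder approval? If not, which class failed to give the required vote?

A: a majority of 156024 is 78013; 78,013 required, 78,033 in favor — approved.
B: 3/4 of 2799059 = 2099294.25, rounded up to 2099295; 2,099,295 required, 2,099,556 in favor — approved.

Approved — every class gave the required vote.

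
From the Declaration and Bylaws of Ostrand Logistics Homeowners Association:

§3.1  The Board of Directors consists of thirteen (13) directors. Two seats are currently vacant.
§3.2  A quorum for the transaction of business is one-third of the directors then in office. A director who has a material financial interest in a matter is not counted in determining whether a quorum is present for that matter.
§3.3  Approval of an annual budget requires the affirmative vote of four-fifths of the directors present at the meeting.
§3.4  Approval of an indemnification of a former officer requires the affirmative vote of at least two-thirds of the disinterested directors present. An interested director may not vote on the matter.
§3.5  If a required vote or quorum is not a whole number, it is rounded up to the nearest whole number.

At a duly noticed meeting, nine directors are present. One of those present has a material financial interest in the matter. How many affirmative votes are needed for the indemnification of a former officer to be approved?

6

The indemnification of a former officer requires two-thirds of the disinterested directors present (9 − 1 = 8).
2/3 of 8 = 5.33, rounded up to 6.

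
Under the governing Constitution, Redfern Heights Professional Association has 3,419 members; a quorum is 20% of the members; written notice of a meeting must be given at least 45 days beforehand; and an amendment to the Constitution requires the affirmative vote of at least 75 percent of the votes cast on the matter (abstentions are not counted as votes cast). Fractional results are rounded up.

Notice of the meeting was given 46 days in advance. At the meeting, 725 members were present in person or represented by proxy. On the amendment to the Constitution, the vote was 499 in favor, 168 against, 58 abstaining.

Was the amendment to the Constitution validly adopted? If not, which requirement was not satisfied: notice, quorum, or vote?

Invalid — vote requirement not satisfied.

Notice: 46 days given; 45 required. Satisfied.
Quorum: 20% of 3,419 = 683.80, rounded up to 684; 725 present. Satisfied.
Vote: requires three-fourths of the votes cast (725 − 58 abstaining = 667); 3/4 of 667 = 500.25, rounded up to 501, so 501 needed; 499 in favor. Not satisfied.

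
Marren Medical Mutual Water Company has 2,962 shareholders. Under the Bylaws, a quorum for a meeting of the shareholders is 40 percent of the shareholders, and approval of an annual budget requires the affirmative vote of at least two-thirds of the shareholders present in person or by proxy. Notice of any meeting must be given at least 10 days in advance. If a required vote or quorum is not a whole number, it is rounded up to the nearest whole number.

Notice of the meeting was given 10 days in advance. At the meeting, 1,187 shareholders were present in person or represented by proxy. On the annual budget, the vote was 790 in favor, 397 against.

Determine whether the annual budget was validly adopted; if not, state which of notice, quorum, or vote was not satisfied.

Notice: 10 days given; 10 required. Satisfied.
Quorum: 40% of 2,962 = 1,184.80, rounded up to 1,185; 1,187 present. Satisfied.
Vote: requires two-thirds of those present (1,187); 2/3 of 1187 = 791.33, rounded up to 792, so 792 needed; 790 in favor. Not satisfied.

Invalid — vote requirement not satisfied.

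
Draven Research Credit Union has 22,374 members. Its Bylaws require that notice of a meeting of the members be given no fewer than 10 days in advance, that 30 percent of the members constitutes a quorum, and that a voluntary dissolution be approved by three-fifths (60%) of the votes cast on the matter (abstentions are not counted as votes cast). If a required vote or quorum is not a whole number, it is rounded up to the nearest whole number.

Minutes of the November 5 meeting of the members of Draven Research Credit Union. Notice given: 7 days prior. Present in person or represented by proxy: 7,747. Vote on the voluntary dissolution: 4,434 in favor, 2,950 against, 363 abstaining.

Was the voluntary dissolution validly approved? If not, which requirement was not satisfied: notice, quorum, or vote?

Notice: 7 days given; 10 required. Not satisfied.
Quorum: 30% of 22,374 = 6,712.20, rounded up to 6,713; 7,747 present. Satisfied.
Vote: requires three-fifths of the votes cast (7,747 − 363 abstaining = 7,384); 3/5 of 7384 = 4430.40, rounded up to 4431, so 4,431 needed; 4,434 in favor. Satisfied.

Invalid — notice requirement not satisfied.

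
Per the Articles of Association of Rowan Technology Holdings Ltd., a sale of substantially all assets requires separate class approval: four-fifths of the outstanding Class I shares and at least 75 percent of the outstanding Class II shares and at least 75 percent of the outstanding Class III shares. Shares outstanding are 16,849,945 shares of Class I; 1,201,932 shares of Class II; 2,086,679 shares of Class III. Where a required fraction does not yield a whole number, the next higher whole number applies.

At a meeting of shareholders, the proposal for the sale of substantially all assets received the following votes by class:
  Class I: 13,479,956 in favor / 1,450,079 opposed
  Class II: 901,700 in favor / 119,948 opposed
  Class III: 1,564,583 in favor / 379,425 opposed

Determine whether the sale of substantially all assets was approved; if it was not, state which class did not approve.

Class I: 4/5 of 16849945 = 13479956; 13,479,956 required, 13,479,956 in favor — approved.
Class II: 3/4 of 1201932 = 901449; 901,449 required, 901,700 in favor — approved.
Class III: 3/4 of 2086679 = 1565009.25, rounded up to 1565010; 1,565,010 required, 1,564,583 in favor — not approved.

Not approved — the Class III shares did not give the required vote.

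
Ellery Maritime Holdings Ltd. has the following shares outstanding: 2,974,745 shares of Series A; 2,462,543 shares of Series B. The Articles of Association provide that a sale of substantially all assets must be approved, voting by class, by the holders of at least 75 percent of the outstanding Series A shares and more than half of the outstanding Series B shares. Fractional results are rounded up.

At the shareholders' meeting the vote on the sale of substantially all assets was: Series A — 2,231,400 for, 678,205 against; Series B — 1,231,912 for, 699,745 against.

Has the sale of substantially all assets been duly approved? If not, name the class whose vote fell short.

Series A: 3/4 of 2974745 = 2231058.75, rounded up to 2231059; 2,231,059 required, 2,231,400 in favor — approved.
Series B: a majority of 2462543 is 1231272; 1,231,272 required, 1,231,912 in favor — approved.

Approved — every class gave the required vote.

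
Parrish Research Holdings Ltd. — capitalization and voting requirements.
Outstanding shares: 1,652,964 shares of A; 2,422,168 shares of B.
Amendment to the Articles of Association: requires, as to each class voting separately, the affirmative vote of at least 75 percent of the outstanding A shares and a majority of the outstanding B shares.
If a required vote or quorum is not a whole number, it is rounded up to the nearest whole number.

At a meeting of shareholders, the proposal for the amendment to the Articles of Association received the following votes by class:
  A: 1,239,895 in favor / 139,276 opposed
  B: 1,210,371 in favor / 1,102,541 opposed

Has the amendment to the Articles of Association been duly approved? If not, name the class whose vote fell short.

A: 3/4 of 1652964 = 1239723; 1,239,723 required, 1,239,895 in favor — approved.
B: a majority of 2422168 is 1211085; 1,211,085 required, 1,210,371 in favor — not approved.

Not approved — the B shares did not give the required vote.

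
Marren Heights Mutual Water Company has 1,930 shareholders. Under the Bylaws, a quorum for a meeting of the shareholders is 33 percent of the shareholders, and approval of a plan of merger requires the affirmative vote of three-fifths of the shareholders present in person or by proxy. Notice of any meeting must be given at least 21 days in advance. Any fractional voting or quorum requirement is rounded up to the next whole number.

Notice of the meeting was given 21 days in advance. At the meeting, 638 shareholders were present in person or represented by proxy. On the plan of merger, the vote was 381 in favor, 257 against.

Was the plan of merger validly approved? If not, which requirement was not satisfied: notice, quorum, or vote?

Notice: 21 days given; 21 required. Satisfied.
Quorum: 33% of 1,930 = 636.90, rounded up to 637; 638 present. Satisfied.
Vote: requires three-fifths of those present (638); 3/5 of 638 = 382.80, rounded up to 383, so 383 needed; 381 in favor. Not satisfied.

Invalid — vote requirement not satisfied.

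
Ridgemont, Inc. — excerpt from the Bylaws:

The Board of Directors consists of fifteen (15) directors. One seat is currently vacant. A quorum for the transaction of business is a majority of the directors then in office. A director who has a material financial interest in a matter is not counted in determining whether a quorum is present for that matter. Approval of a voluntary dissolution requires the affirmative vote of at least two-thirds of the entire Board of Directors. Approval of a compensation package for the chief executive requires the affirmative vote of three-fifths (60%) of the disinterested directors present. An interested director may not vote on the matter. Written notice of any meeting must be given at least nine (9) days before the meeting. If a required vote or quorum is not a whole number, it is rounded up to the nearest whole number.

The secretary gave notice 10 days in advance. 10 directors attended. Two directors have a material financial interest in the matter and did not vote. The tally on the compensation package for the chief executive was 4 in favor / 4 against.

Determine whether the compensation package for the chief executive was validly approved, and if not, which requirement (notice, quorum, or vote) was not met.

Invalid — vote requirement not satisfied.

Notice: 10 days given; 9 required (10 ≥ 9). Satisfied.
Quorum: 10 present, but the 2 interested directors do not count, leaving 8. Quorum is 8. Satisfied.
Vote: the compensation package for the chief executive requires three-fifths of the disinterested directors present (10 − 2 = 8). 3/5 of 8 = 4.80, rounded up to 5, so 5 affirmative votes are needed; 4 voted in favor. Not satisfied.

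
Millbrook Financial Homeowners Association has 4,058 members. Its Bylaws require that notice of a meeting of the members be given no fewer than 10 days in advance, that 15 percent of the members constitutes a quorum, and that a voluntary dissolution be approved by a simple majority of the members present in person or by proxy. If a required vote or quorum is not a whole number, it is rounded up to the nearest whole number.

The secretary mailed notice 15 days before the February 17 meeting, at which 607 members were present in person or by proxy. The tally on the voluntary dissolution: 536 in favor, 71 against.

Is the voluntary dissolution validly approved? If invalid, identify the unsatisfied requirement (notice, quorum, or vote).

Notice: 15 days given; 10 required. Satisfied.
Quorum: 15% of 4,058 = 608.70, rounded up to 609; 607 present. Not satisfied.
Vote: requires a majority of those present (607); a majority of 607 is 304, so 304 needed; 536 in favor. Satisfied.

Invalid — quorum requirement not satisfied.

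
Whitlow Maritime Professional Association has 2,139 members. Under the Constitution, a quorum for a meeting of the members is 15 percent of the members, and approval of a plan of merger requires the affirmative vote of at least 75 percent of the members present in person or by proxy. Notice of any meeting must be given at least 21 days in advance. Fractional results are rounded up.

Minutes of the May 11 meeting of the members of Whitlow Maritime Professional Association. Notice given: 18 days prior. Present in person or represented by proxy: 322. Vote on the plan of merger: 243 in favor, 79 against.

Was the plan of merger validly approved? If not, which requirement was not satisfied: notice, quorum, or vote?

Invalid — notice requirement not satisfied.

Notice: 18 days given; 21 required. Not satisfied.
Quorum: 15% of 2,139 = 320.85, rounded up to 321; 322 present. Satisfied.
Vote: requires three-fourths of those present (322); 3/4 of 322 = 241.50, rounded up to 242, so 242 needed; 243 in favor. Satisfied.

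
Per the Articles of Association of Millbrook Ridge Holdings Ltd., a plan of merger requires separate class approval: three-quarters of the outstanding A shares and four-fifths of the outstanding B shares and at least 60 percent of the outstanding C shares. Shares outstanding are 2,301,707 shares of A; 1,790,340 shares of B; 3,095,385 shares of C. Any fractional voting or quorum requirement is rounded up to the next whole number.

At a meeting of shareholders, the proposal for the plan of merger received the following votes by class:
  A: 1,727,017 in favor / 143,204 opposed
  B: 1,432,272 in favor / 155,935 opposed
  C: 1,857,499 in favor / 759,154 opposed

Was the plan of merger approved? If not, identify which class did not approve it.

Approved — every class gave the required vote.

A: 3/4 of 2301707 = 1726280.25, rounded up to 1726281; 1,726,281 required, 1,727,017 in favor — approved.
B: 4/5 of 1790340 = 1432272; 1,432,272 required, 1,432,272 in favor — approved.
C: 3/5 of 3095385 = 1857231; 1,857,231 required, 1,857,499 in favor — approved.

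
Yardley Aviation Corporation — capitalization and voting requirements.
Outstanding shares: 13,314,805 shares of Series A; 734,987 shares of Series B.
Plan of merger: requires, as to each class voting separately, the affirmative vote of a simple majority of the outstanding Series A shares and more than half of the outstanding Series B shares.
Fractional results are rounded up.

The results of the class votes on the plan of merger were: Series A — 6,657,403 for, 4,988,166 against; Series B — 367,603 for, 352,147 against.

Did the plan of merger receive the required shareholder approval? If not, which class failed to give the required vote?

Series A: a majority of 13314805 is 6657403; 6,657,403 required, 6,657,403 in favor — approved.
Series B: a majority of 734987 is 367494; 367,494 required, 367,603 in favor — approved.

Approved — every class gave the required vote.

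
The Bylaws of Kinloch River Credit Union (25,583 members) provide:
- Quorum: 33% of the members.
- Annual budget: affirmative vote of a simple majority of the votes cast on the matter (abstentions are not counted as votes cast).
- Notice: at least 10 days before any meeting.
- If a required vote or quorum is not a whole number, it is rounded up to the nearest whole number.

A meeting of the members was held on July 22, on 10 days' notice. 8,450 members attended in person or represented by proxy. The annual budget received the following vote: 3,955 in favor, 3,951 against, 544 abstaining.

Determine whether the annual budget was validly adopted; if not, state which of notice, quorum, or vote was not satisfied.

Notice: 10 days given; 10 required. Satisfied.
Quorum: 33% of 25,583 = 8,442.39, rounded up to 8,443; 8,450 present. Satisfied.
Vote: requires a majority of the votes cast (8,450 − 544 abstaining = 7,906); a majority of 7906 is 3954, so 3,954 needed; 3,955 in favor. Satisfied.

Valid — all requirements satisfied.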